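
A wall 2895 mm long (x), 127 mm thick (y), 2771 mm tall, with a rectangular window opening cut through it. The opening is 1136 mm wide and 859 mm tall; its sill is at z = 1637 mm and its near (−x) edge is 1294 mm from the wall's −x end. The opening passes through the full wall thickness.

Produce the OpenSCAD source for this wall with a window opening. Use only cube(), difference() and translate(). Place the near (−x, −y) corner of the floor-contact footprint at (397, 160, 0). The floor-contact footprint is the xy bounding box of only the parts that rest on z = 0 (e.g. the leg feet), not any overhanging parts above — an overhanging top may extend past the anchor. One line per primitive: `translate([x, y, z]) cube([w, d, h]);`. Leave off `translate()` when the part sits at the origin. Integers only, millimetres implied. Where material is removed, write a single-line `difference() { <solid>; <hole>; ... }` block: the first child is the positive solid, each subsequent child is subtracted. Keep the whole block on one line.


difference() { translate([397, 160, 0]) cube([2895, 127, 2771]); translate([1691, 160, 1637]) cube([1136, 127, 859]); }


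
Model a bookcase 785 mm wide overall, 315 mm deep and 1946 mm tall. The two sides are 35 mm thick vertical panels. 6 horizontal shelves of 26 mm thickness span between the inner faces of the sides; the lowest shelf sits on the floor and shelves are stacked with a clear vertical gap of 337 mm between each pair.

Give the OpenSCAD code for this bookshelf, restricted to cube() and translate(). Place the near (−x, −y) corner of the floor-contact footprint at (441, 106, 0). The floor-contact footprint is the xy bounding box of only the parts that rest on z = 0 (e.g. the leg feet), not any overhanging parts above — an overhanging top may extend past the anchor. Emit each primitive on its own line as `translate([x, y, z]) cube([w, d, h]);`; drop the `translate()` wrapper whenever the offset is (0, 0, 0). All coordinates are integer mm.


translate([441, 106, 0]) cube([35, 315, 1946]);
translate([1191, 106, 0]) cube([35, 315, 1946]);
translate([476, 106, 0]) cube([715, 315, 26]);
translate([476, 106, 363]) cube([715, 315, 26]);
translate([476, 106, 726]) cube([715, 315, 26]);
translate([476, 106, 1089]) cube([715, 315, 26]);
translate([476, 106, 1452]) cube([715, 315, 26]);
translate([476, 106, 1815]) cube([715, 315, 26]);


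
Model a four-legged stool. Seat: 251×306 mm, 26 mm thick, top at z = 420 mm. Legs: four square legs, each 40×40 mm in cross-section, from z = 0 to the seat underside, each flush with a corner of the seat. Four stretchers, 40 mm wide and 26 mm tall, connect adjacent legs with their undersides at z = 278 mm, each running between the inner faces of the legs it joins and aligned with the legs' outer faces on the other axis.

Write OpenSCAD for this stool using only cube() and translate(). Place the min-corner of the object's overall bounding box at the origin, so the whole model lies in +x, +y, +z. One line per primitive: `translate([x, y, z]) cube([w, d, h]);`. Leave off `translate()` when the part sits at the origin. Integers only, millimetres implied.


// leg_h = 420 - 26 = 394
// stretcher span = 251 - 2*40 = 171
translate([0, 0, 394]) cube([251, 306, 26]);
cube([40, 40, 394]);
translate([211, 0, 0]) cube([40, 40, 394]);
translate([0, 266, 0]) cube([40, 40, 394]);
translate([211, 266, 0]) cube([40, 40, 394]);
translate([40, 0, 278]) cube([171, 40, 26]);
translate([40, 266, 278]) cube([171, 40, 26]);
translate([0, 40, 278]) cube([40, 226, 26]);
translate([211, 40, 278]) cube([40, 226, 26]);


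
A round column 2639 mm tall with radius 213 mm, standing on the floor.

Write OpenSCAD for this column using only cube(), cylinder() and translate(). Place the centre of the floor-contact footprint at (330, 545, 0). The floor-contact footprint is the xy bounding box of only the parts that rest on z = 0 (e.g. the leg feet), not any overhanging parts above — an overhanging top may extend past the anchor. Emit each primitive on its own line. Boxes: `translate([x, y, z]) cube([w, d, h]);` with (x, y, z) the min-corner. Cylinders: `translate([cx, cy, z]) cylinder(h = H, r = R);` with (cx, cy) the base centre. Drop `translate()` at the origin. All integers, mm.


translate([330, 545, 0]) cylinder(h = 2639, r = 213);


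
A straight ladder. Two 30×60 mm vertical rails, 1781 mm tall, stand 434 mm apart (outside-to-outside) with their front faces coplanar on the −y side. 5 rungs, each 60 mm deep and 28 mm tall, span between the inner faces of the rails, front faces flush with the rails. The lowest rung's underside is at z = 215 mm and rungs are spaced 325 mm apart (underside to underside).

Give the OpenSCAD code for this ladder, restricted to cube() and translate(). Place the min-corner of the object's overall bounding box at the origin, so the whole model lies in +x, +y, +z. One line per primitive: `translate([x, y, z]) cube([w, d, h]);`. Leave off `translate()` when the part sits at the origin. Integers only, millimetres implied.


cube([30, 60, 1781]);
translate([404, 0, 0]) cube([30, 60, 1781]);
translate([30, 0, 215]) cube([374, 60, 28]);
translate([30, 0, 540]) cube([374, 60, 28]);
translate([30, 0, 865]) cube([374, 60, 28]);
translate([30, 0, 1190]) cube([374, 60, 28]);
translate([30, 0, 1515]) cube([374, 60, 28]);


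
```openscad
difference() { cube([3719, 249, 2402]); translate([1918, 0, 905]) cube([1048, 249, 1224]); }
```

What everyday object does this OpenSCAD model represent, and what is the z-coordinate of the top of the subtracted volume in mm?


A wall with a window opening. The window head height is 2129 mm.

A wall with a rectangular opening subtracted — a window. Sill at z = 905, opening 1224 mm tall, so the head is at 905 + 1224 = 2129 mm.


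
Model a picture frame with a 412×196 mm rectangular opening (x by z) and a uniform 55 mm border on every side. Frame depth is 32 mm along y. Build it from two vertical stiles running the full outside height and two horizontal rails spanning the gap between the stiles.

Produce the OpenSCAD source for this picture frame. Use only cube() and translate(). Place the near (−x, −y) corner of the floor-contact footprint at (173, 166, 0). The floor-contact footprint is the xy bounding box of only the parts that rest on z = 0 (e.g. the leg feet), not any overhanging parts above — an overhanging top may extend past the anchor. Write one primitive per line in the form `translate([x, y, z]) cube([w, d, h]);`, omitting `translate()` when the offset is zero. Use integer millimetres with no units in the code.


translate([173, 166, 0]) cube([55, 32, 306]);
translate([640, 166, 0]) cube([55, 32, 306]);
translate([228, 166, 0]) cube([412, 32, 55]);
translate([228, 166, 251]) cube([412, 32, 55]);


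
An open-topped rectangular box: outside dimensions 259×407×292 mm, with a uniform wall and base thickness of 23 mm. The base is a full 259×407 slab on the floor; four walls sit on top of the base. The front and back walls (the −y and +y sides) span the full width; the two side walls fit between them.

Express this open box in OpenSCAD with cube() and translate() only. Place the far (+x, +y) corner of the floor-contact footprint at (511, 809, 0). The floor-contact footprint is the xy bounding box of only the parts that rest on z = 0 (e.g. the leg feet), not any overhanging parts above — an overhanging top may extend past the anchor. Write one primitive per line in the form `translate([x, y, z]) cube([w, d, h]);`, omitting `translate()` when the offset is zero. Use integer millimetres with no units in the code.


translate([252, 402, 0]) cube([259, 407, 23]);
translate([252, 402, 23]) cube([259, 23, 269]);
translate([252, 786, 23]) cube([259, 23, 269]);
translate([252, 425, 23]) cube([23, 361, 269]);
translate([488, 425, 23]) cube([23, 361, 269]);


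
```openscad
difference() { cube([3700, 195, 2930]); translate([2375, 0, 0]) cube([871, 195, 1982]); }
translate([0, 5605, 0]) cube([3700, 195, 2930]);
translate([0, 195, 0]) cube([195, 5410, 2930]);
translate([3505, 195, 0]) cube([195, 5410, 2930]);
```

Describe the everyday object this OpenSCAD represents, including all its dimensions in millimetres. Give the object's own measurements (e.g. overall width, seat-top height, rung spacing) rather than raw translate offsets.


A single room: four walls, each 2930 mm tall and 195 mm thick, enclosing an outside footprint 3700×5800 mm (x × y), no floor or roof. The front and back walls (−y and +y sides) run the full x-width; the side walls fit between their inner faces. A door opening 871 mm wide and 1982 mm tall is cut through the front wall from the floor up, its −x edge 2375 mm from the wall's −x end.


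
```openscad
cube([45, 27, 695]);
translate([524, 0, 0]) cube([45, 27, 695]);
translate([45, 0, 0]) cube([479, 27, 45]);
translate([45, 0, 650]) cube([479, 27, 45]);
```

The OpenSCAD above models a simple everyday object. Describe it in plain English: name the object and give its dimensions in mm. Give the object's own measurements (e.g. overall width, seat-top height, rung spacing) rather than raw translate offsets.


A rectangular picture frame lying in the x–z plane (depth along y). The opening is 479 mm wide (x) by 605 mm tall (z), surrounded by a border 45 mm wide on all four sides. The frame is 27 mm deep and is made of two full-height vertical stiles with two horizontal rails fitted between them.


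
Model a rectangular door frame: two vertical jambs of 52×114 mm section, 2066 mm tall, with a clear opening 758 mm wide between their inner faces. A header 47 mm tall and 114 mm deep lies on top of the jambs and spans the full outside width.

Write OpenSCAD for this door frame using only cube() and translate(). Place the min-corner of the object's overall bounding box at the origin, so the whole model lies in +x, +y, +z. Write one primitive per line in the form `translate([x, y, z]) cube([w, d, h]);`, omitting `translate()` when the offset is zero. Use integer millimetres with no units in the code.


cube([52, 114, 2066]);
translate([810, 0, 0]) cube([52, 114, 2066]);
translate([0, 0, 2066]) cube([862, 114, 47]);


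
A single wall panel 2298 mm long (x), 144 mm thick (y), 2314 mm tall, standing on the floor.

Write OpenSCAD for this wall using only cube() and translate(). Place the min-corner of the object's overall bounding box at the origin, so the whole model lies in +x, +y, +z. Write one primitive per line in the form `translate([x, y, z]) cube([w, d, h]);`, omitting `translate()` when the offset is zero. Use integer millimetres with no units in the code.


cube([2298, 144, 2314]);


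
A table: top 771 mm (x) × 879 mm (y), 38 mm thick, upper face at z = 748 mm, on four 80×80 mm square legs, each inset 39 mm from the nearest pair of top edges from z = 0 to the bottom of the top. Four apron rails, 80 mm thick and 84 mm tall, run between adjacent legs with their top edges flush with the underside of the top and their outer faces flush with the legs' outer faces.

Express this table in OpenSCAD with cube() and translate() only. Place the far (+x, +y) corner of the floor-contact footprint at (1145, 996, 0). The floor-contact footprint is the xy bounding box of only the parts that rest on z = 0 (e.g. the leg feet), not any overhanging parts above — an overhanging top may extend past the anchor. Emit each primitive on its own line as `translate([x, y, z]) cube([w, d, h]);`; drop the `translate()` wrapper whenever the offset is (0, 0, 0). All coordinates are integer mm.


// leg_h = 748 - 38 = 710
// apron z = 710 - 84 = 626
translate([413, 156, 710]) cube([771, 879, 38]);
translate([452, 195, 0]) cube([80, 80, 710]);
translate([1065, 195, 0]) cube([80, 80, 710]);
translate([452, 916, 0]) cube([80, 80, 710]);
translate([1065, 916, 0]) cube([80, 80, 710]);
translate([532, 195, 626]) cube([533, 80, 84]);
translate([532, 916, 626]) cube([533, 80, 84]);
translate([452, 275, 626]) cube([80, 641, 84]);
translate([1065, 275, 626]) cube([80, 641, 84]);


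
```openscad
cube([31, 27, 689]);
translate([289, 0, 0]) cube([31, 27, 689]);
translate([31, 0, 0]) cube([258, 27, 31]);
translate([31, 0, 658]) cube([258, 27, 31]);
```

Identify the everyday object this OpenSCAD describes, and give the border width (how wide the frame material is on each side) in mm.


A picture frame. The border width is 31 mm.

Four thin pieces enclosing a rectangular opening — a picture frame. The two full-height stiles are 689 mm tall; the top rail sits at z = 658 and is 31 mm tall, so the border above the opening is 689 − 658 = 31 mm, matching the stile x-width.


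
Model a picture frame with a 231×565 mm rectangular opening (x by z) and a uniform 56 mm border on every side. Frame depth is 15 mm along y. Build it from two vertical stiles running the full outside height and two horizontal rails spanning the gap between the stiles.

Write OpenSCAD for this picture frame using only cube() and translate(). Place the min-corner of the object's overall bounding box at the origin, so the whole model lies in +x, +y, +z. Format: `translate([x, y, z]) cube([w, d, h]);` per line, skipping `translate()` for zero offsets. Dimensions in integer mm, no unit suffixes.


cube([56, 15, 677]);
translate([287, 0, 0]) cube([56, 15, 677]);
translate([56, 0, 0]) cube([231, 15, 56]);
translate([56, 0, 621]) cube([231, 15, 56]);


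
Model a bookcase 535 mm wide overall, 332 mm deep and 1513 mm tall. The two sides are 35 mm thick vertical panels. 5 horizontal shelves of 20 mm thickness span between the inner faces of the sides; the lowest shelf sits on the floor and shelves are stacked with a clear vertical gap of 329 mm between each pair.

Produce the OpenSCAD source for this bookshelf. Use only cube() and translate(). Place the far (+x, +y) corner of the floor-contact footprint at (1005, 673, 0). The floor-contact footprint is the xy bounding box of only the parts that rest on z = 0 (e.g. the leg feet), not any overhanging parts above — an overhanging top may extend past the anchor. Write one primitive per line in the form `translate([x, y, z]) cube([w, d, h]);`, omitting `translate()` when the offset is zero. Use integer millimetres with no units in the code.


translate([470, 341, 0]) cube([35, 332, 1513]);
translate([970, 341, 0]) cube([35, 332, 1513]);
translate([505, 341, 0]) cube([465, 332, 20]);
translate([505, 341, 349]) cube([465, 332, 20]);
translate([505, 341, 698]) cube([465, 332, 20]);
translate([505, 341, 1047]) cube([465, 332, 20]);
translate([505, 341, 1396]) cube([465, 332, 20]);


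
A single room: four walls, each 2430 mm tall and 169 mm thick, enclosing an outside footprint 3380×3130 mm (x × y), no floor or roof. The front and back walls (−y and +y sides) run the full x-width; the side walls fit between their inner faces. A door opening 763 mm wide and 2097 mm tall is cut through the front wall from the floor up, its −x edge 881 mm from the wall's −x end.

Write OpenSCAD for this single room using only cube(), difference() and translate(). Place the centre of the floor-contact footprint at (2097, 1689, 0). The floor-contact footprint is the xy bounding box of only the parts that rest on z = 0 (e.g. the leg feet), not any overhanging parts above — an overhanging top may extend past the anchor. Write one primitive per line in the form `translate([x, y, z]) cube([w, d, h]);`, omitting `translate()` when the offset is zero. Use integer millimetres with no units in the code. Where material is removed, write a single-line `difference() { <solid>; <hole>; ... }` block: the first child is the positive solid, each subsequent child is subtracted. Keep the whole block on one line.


difference() { translate([407, 124, 0]) cube([3380, 169, 2430]); translate([1288, 124, 0]) cube([763, 169, 2097]); }
translate([407, 3085, 0]) cube([3380, 169, 2430]);
translate([407, 293, 0]) cube([169, 2792, 2430]);
translate([3618, 293, 0]) cube([169, 2792, 2430]);


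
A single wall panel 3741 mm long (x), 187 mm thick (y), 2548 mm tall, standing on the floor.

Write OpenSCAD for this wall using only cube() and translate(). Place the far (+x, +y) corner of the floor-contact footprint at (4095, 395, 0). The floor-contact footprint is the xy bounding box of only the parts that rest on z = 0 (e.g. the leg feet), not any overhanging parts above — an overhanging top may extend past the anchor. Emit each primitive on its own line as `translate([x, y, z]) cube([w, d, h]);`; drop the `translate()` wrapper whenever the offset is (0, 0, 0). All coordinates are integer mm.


translate([354, 208, 0]) cube([3741, 187, 2548]);


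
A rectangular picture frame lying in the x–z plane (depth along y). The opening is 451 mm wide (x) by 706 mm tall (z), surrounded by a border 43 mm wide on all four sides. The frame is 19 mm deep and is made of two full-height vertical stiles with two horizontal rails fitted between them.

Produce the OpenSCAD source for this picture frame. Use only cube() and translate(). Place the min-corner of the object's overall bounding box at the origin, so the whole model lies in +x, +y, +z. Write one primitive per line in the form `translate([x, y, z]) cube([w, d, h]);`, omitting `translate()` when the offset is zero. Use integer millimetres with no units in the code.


cube([43, 19, 792]);
translate([494, 0, 0]) cube([43, 19, 792]);
translate([43, 0, 0]) cube([451, 19, 43]);
translate([43, 0, 749]) cube([451, 19, 43]);


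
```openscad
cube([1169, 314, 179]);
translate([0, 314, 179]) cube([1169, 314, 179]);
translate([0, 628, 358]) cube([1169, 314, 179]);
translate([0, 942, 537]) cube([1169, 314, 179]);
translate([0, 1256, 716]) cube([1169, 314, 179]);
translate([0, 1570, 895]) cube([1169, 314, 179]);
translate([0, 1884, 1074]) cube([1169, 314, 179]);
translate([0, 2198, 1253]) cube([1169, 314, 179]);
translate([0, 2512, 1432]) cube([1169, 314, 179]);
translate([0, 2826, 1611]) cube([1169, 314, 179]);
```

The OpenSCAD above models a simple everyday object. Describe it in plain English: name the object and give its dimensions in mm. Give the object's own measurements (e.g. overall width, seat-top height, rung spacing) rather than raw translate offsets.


A straight staircase of 10 solid steps. Each step is 1169 mm wide (x), 314 mm deep (y, the going) and 179 mm tall (the rise). The first step rests on the floor; each subsequent step sits one going further in +y and one rise higher in +z, directly behind and above the previous step with no overlap.


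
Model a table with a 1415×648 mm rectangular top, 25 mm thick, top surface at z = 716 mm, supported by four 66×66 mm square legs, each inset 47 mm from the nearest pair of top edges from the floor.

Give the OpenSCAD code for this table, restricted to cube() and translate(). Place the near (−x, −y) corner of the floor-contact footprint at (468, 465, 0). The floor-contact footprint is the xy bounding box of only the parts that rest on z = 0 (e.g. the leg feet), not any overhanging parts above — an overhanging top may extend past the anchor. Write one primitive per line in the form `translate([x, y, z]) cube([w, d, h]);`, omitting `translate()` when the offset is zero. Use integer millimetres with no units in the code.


translate([421, 418, 691]) cube([1415, 648, 25]);
translate([468, 465, 0]) cube([66, 66, 691]);
translate([1723, 465, 0]) cube([66, 66, 691]);
translate([468, 953, 0]) cube([66, 66, 691]);
translate([1723, 953, 0]) cube([66, 66, 691]);


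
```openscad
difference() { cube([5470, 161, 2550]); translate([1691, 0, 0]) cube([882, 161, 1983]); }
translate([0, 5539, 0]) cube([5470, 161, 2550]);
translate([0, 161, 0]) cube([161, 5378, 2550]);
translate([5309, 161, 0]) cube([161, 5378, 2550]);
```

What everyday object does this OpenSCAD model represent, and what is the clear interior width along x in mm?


A single room. The interior width is 5148 mm.

Four walls enclosing a rectangle with a door in the front wall — a room. Outside width 5470 minus two 161 mm walls gives 5148 mm.


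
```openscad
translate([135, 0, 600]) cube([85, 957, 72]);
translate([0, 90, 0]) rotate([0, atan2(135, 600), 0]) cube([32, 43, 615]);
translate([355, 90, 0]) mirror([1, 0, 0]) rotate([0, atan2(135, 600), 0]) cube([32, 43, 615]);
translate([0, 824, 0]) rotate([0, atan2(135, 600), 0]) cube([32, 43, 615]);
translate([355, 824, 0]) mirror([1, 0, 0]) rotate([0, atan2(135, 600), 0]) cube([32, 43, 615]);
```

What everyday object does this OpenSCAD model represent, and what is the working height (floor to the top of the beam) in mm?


A sawhorse. The overall height is 672 mm.

A beam across two mirrored pairs of raked legs — a sawhorse. The beam's underside is at z = 600 (matching the legs' vertical rise in atan2(135, 600)) and the beam is 72 mm tall, so its top is at 600 + 72 = 672 mm. The raked legs top out at the beam's underside, so that is the highest point.


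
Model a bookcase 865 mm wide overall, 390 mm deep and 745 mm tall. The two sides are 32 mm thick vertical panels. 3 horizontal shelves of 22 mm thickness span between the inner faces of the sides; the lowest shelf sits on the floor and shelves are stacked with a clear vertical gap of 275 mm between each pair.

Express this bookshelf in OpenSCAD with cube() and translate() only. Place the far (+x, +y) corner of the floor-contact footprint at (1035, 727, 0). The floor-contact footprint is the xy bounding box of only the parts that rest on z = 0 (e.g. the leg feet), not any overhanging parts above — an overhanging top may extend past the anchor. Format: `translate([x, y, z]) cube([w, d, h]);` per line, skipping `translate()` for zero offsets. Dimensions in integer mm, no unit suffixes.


translate([170, 337, 0]) cube([32, 390, 745]);
translate([1003, 337, 0]) cube([32, 390, 745]);
translate([202, 337, 0]) cube([801, 390, 22]);
translate([202, 337, 297]) cube([801, 390, 22]);
translate([202, 337, 594]) cube([801, 390, 22]);


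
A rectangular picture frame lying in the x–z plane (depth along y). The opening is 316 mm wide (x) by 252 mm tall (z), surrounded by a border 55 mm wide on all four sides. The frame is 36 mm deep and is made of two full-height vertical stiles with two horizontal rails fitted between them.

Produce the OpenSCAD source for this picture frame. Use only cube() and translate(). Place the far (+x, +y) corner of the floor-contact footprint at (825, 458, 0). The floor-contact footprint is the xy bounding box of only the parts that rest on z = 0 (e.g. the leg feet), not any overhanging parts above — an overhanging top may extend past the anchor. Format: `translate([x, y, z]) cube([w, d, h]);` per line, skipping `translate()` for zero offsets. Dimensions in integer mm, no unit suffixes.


translate([399, 422, 0]) cube([55, 36, 362]);
translate([770, 422, 0]) cube([55, 36, 362]);
translate([454, 422, 0]) cube([316, 36, 55]);
translate([454, 422, 307]) cube([316, 36, 55]);


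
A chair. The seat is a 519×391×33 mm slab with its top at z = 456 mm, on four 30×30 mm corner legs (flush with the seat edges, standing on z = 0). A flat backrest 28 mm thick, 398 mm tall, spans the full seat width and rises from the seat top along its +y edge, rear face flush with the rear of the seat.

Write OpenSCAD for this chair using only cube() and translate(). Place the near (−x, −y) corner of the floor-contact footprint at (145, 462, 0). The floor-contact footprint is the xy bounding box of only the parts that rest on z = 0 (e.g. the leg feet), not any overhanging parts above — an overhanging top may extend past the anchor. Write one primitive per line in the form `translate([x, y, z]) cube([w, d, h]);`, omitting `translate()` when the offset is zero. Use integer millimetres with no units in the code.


translate([145, 462, 423]) cube([519, 391, 33]);
translate([145, 462, 0]) cube([30, 30, 423]);
translate([634, 462, 0]) cube([30, 30, 423]);
translate([145, 823, 0]) cube([30, 30, 423]);
translate([634, 823, 0]) cube([30, 30, 423]);
translate([145, 825, 456]) cube([519, 28, 398]);


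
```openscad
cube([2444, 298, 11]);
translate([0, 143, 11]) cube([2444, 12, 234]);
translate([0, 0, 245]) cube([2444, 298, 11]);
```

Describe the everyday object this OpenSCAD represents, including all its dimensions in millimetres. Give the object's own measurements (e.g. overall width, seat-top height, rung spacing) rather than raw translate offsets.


An I-beam lying along x, 2444 mm long. Overall section height 256 mm. Two flanges 298 mm wide (y) and 11 mm thick, one on the floor and one at the top; a web 12 mm thick runs between them, centred on the flange width.


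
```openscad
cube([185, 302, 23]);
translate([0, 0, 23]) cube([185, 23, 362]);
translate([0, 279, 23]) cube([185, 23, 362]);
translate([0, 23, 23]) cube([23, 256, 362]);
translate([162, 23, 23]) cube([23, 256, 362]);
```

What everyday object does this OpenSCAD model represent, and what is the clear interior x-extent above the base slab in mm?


An open box. The internal width is 139 mm.

A 185×302 base slab with four walls standing on it — an open box. The base is 185 mm wide and the walls are 23 mm thick, so the internal width is 185 − 2 × 23 = 139 mm.


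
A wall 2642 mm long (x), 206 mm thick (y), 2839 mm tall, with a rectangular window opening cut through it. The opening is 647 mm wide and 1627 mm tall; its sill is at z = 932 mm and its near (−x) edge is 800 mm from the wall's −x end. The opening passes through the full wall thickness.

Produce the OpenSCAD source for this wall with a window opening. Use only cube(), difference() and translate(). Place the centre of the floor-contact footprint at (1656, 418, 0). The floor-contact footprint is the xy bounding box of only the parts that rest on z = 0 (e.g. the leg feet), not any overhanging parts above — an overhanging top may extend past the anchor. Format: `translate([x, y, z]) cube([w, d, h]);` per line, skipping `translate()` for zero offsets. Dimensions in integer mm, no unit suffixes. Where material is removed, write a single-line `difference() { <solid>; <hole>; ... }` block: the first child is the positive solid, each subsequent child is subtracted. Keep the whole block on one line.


difference() { translate([335, 315, 0]) cube([2642, 206, 2839]); translate([1135, 315, 932]) cube([647, 206, 1627]); }


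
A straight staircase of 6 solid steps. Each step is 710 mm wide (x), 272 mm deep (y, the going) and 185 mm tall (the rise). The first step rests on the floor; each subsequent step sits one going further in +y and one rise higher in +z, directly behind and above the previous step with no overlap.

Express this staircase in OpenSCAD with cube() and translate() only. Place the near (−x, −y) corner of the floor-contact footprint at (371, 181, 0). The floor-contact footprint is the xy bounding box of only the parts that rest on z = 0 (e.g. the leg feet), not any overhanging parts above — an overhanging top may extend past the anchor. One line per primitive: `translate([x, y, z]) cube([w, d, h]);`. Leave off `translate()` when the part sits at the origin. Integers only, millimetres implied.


translate([371, 181, 0]) cube([710, 272, 185]);
translate([371, 453, 185]) cube([710, 272, 185]);
translate([371, 725, 370]) cube([710, 272, 185]);
translate([371, 997, 555]) cube([710, 272, 185]);
translate([371, 1269, 740]) cube([710, 272, 185]);
translate([371, 1541, 925]) cube([710, 272, 185]);


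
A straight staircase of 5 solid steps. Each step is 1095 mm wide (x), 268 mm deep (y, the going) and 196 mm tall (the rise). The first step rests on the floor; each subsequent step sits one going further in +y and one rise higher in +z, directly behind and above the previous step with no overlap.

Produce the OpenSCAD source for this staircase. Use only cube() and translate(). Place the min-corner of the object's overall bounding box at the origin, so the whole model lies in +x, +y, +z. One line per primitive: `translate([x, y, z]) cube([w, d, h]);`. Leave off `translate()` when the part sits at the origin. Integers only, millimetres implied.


cube([1095, 268, 196]);
translate([0, 268, 196]) cube([1095, 268, 196]);
translate([0, 536, 392]) cube([1095, 268, 196]);
translate([0, 804, 588]) cube([1095, 268, 196]);
translate([0, 1072, 784]) cube([1095, 268, 196]);


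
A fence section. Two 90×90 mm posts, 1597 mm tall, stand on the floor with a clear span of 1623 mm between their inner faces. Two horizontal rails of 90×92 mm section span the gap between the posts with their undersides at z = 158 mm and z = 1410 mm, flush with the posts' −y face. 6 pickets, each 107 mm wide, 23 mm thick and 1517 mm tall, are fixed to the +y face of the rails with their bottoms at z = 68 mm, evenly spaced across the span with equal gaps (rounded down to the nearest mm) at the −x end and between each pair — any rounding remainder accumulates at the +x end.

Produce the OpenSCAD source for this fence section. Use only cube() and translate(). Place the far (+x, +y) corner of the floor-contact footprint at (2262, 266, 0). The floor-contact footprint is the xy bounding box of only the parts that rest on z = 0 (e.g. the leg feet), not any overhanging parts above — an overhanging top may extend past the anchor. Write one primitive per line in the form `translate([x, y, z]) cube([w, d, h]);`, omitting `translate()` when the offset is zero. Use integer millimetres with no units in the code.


translate([459, 176, 0]) cube([90, 90, 1597]);
translate([2172, 176, 0]) cube([90, 90, 1597]);
translate([549, 176, 158]) cube([1623, 90, 92]);
translate([549, 176, 1410]) cube([1623, 90, 92]);
translate([689, 266, 68]) cube([107, 23, 1517]);
translate([936, 266, 68]) cube([107, 23, 1517]);
translate([1183, 266, 68]) cube([107, 23, 1517]);
translate([1430, 266, 68]) cube([107, 23, 1517]);
translate([1677, 266, 68]) cube([107, 23, 1517]);
translate([1924, 266, 68]) cube([107, 23, 1517]);


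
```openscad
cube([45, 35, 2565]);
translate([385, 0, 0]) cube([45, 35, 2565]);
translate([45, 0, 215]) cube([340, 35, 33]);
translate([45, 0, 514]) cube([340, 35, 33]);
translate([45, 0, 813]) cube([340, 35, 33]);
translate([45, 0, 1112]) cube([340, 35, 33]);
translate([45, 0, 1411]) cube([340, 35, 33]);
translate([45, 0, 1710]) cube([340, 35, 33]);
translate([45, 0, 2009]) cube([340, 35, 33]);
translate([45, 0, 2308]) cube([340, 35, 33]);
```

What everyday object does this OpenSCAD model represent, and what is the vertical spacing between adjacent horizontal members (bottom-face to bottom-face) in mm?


A ladder. The rung spacing is 299 mm.

Two tall 45×35 posts with 8 short bars between them — a ladder. Adjacent rungs sit at z = 215 and z = 514, so the spacing is 514 − 215 = 299 mm.


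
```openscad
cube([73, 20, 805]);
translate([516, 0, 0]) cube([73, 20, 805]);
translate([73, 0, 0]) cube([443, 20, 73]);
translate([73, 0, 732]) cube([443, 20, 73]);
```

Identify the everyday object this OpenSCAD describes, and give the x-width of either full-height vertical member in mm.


A picture frame. The border width is 73 mm.

Four thin pieces enclosing a rectangular opening — a picture frame. The two full-height stiles are 805 mm tall; the top rail sits at z = 732 and is 73 mm tall, so the border above the opening is 805 − 732 = 73 mm, matching the stile x-width.


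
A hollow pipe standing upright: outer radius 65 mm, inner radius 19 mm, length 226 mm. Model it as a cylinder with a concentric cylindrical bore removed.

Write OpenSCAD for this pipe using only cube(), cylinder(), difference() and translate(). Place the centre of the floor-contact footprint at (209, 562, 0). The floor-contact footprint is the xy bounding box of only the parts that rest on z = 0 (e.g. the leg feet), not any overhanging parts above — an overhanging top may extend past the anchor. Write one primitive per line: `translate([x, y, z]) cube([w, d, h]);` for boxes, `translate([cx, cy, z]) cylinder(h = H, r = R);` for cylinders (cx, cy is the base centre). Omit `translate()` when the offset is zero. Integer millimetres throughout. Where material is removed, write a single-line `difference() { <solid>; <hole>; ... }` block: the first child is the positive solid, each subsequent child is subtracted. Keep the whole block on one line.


difference() { translate([209, 562, 0]) cylinder(h = 226, r = 65); translate([209, 562, 0]) cylinder(h = 226, r = 19); }


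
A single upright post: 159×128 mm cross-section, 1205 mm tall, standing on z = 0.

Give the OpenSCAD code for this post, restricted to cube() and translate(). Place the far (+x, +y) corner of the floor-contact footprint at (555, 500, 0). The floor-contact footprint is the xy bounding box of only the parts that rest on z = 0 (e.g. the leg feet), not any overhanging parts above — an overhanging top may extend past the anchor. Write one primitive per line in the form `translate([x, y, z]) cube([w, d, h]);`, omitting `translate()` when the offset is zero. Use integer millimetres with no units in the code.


translate([396, 372, 0]) cube([159, 128, 1205]);


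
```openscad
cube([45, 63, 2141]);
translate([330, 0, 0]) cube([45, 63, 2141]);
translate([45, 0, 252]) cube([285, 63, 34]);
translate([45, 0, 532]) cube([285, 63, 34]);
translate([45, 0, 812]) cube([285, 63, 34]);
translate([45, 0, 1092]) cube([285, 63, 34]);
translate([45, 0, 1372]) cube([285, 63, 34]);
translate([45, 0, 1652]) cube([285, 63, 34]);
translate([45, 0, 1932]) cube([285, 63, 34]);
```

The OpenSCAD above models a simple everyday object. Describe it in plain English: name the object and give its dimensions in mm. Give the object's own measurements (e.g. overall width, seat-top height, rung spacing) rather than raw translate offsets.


A straight ladder. Two 45×63 mm vertical rails, 2141 mm tall, stand 375 mm apart (outside-to-outside) with their front faces coplanar on the −y side. 7 rungs, each 63 mm deep and 34 mm tall, span between the inner faces of the rails, front faces flush with the rails. The lowest rung's underside is at z = 252 mm and rungs are spaced 280 mm apart (underside to underside).


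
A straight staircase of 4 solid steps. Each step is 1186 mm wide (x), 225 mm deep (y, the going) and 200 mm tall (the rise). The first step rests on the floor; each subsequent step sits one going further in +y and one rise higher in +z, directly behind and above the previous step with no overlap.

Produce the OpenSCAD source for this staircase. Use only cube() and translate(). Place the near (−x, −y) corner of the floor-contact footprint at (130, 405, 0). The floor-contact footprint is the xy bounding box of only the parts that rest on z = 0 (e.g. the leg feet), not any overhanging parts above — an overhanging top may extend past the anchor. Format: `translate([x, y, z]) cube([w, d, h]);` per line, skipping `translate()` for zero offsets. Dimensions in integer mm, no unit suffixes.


translate([130, 405, 0]) cube([1186, 225, 200]);
translate([130, 630, 200]) cube([1186, 225, 200]);
translate([130, 855, 400]) cube([1186, 225, 200]);
translate([130, 1080, 600]) cube([1186, 225, 200]);


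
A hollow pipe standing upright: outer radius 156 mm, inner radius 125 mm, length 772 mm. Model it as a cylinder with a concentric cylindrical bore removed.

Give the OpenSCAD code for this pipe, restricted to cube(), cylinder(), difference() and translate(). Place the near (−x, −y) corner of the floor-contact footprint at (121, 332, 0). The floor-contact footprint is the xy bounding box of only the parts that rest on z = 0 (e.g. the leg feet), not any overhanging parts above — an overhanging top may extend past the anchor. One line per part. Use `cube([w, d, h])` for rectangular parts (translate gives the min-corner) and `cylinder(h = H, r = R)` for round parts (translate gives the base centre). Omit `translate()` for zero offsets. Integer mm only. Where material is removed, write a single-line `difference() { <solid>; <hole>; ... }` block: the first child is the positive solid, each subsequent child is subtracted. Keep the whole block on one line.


difference() { translate([277, 488, 0]) cylinder(h = 772, r = 156); translate([277, 488, 0]) cylinder(h = 772, r = 125); }


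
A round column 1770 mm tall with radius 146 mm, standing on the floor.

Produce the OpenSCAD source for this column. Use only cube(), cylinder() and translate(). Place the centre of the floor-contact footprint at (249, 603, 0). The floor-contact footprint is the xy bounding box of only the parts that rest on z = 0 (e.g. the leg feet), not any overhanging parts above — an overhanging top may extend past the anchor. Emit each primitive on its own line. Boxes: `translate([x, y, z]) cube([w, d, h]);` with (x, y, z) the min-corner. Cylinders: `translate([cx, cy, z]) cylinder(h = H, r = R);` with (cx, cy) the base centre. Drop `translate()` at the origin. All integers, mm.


translate([249, 603, 0]) cylinder(h = 1770, r = 146);


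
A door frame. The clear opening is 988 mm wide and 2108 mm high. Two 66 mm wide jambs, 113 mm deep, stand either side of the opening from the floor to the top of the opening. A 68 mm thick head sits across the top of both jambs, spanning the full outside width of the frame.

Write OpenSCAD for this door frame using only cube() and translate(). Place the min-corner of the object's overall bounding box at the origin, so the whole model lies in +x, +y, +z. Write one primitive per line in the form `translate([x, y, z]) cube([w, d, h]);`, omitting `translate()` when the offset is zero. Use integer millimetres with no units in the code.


cube([66, 113, 2108]);
translate([1054, 0, 0]) cube([66, 113, 2108]);
translate([0, 0, 2108]) cube([1120, 113, 68]);


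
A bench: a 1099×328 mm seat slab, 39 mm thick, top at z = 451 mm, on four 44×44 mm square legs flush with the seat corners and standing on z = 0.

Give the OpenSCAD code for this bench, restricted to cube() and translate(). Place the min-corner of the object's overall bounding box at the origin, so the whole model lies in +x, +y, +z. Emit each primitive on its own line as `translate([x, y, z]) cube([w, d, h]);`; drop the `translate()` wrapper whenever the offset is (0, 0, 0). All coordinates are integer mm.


// leg_h = 451 − 39 = 412
translate([0, 0, 412]) cube([1099, 328, 39]);
cube([44, 44, 412]);
translate([0, 284, 0]) cube([44, 44, 412]);
translate([1055, 0, 0]) cube([44, 44, 412]);
translate([1055, 284, 0]) cube([44, 44, 412]);


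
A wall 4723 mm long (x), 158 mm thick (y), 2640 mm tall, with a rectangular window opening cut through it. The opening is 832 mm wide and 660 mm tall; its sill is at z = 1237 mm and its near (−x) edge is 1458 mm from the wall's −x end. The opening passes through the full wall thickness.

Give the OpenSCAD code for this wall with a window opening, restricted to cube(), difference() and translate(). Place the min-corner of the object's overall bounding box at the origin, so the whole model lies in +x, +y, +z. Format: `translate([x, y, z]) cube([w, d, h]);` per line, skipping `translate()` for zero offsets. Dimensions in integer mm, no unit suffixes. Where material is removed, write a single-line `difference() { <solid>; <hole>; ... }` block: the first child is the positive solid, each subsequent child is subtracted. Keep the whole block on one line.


difference() { cube([4723, 158, 2640]); translate([1458, 0, 1237]) cube([832, 158, 660]); }


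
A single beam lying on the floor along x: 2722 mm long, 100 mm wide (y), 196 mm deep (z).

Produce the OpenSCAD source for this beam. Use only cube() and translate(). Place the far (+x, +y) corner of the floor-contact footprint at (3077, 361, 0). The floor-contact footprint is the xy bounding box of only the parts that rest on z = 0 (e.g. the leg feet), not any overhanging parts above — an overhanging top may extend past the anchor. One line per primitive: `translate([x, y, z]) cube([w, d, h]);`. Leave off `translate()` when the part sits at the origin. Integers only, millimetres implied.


translate([355, 261, 0]) cube([2722, 100, 196]);


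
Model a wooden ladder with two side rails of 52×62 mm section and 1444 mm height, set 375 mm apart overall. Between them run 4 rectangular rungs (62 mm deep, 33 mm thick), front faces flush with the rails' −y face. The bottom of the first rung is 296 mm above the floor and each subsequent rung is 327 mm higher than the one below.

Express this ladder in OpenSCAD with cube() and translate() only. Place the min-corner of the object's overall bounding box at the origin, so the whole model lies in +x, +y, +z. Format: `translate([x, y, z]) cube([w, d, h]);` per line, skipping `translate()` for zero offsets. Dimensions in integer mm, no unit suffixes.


cube([52, 62, 1444]);
translate([323, 0, 0]) cube([52, 62, 1444]);
translate([52, 0, 296]) cube([271, 62, 33]);
translate([52, 0, 623]) cube([271, 62, 33]);
translate([52, 0, 950]) cube([271, 62, 33]);
translate([52, 0, 1277]) cube([271, 62, 33]);
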